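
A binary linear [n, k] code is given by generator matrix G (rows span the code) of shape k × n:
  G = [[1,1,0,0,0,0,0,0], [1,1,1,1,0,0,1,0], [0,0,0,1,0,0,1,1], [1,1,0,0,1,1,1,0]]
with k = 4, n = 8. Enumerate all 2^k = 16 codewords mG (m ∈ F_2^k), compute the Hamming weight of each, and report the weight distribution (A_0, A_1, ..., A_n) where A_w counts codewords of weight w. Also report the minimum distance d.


Weight distribution: A_0 = 1, A_2 = 2, A_3 = 3, A_4 = 3, A_5 = 4, A_6 = 2, A_7 = 1. Minimum distance d = 2.

Enumerate all 2^4 = 16 messages m ∈ F_2^4.
For each, compute codeword c = mG in F_2^8, then tally its weight.
  m = 0000 → c = 00000000, weight = 0.
  m = 1000 → c = 11000000, weight = 2.
  m = 0100 → c = 11110010, weight = 5.
  m = 1100 → c = 00110010, weight = 3.
  m = 0010 → c = 00010011, weight = 3.
  m = 1010 → c = 11010011, weight = 5.
  m = 0110 → c = 11100001, weight = 4.
  m = 1110 → c = 00100001, weight = 2.
  m = 0001 → c = 11001110, weight = 5.
  m = 1001 → c = 00001110, weight = 3.
  m = 0101 → c = 00111100, weight = 4.
  m = 1101 → c = 11111100, weight = 6.
  m = 0011 → c = 11011101, weight = 6.
  m = 1011 → c = 00011101, weight = 4.
  m = 0111 → c = 00101111, weight = 5.
  m = 1111 → c = 11101111, weight = 7.
Tally weights:
  weight 0: 1 codewords.
  weight 2: 2 codewords.
  weight 3: 3 codewords.
  weight 4: 3 codewords.
  weight 5: 4 codewords.
  weight 6: 2 codewords.
  weight 7: 1 codewords.
Minimum distance d = smallest w > 0 with A_w > 0 = 2.
Sanity: Σ A_w = 16 = 2^4 = 16 ✓.


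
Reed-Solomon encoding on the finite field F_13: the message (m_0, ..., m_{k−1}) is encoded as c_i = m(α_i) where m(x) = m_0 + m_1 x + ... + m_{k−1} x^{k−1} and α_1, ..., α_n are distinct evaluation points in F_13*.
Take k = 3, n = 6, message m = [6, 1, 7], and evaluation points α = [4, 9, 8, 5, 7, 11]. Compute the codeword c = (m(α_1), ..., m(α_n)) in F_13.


c = [5, 10, 7, 4, 5, 6]

Message polynomial: m(x) = 6 + 1·x + 7·x^2 (mod 13).
For each evaluation point α_i, compute m(α_i) mod 13:
  α_1 = 4: Horner steps 7 → 3 → 5, so m(4) = 5.
  α_2 = 9: Horner steps 7 → 12 → 10, so m(9) = 10.
  α_3 = 8: Horner steps 7 → 5 → 7, so m(8) = 7.
  α_4 = 5: Horner steps 7 → 10 → 4, so m(5) = 4.
  α_5 = 7: Horner steps 7 → 11 → 5, so m(7) = 5.
  α_6 = 11: Horner steps 7 → 0 → 6, so m(11) = 6.
Codeword c = [5, 10, 7, 4, 5, 6] ∈ F_13^6.


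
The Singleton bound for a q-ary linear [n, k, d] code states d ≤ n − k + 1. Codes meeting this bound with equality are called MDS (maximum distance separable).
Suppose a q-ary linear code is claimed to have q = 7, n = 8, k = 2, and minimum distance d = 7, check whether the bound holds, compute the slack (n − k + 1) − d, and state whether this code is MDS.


Singleton RHS = n − k + 1 = 7, slack = 0, bound satisfied, MDS.

Singleton bound: d ≤ n − k + 1.
Here n = 8, k = 2, so n − k + 1 = 7.
Given d = 7, check d ≤ 7: YES.
Slack = (n − k + 1) − d = 0.
The code is MDS (slack = 0).
Description: the claimed parameters are [8, 2, 7]_7; such a code would be MDS (meets Singleton bound).


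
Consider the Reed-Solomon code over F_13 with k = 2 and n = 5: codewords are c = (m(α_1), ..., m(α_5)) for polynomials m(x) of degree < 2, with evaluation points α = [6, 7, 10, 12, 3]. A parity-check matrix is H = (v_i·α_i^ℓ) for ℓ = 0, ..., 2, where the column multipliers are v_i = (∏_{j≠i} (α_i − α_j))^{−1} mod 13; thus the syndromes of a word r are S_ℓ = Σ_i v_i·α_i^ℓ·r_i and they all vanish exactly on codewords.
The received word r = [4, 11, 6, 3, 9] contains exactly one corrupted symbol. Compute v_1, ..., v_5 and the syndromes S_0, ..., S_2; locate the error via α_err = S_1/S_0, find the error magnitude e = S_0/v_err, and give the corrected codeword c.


S = (5, 8, 5), error at position 4, error magnitude e = 9, c = [4, 11, 6, 7, 9].

Step 1: column multipliers v_i = (∏_{j≠i}(α_i − α_j))^{−1} mod 13.
  i = 1 (α = 6): (6−7)(6−10)(6−12)(6−3) = (−1)·(−4)·(−6)·3 = −72 ≡ 6, so v_1 = 6^{−1} = 11 (mod 13).
  i = 2 (α = 7): (7−6)(7−10)(7−12)(7−3) = 1·(−3)·(−5)·4 = 60 ≡ 8, so v_2 = 8^{−1} = 5 (mod 13).
  i = 3 (α = 10): (10−6)(10−7)(10−12)(10−3) = 4·3·(−2)·7 = −168 ≡ 1, so v_3 = 1^{−1} = 1 (mod 13).
  i = 4 (α = 12): (12−6)(12−7)(12−10)(12−3) = 6·5·2·9 = 540 ≡ 7, so v_4 = 7^{−1} = 2 (mod 13).
  i = 5 (α = 3): (3−6)(3−7)(3−10)(3−12) = (−3)·(−4)·(−7)·(−9) = 756 ≡ 2, so v_5 = 2^{−1} = 7 (mod 13).
  v = [11, 5, 1, 2, 7].
Step 2: syndromes of r = [4, 11, 6, 3, 9] (all sums mod 13).
  S_0 = Σ v_i r_i = 11·4 + 5·11 + 1·6 + 2·3 + 7·9 = 174 ≡ 5.
  S_1 = Σ v_i α_i r_i = 11·6·4 + 5·7·11 + 1·10·6 + 2·12·3 + 7·3·9 = 970 ≡ 8.
  α_i^2 mod 13 = [10, 10, 9, 1, 9].
  S_2 = Σ v_i α_i^2 r_i = 11·10·4 + 5·10·11 + 1·9·6 + 2·1·3 + 7·9·9 = 1617 ≡ 5.
  S = (5, 8, 5) ≠ 0, so r is not a codeword (an error is present).
Step 3: locate the error. For a single error e at position i, S_ℓ = v_i·e·α_i^ℓ, so α_err = S_1/S_0.
  S_0^{−1} = 5^{−1} = 8 (mod 13), so α_err = 8·8 = 64 ≡ 12 = α_4. Error position i = 4.
  Consistency check: S_2/S_1 = 5·5 = 25 ≡ 12 = α_err ✓ (single-error assumption holds).
Step 4: error magnitude e = S_0/v_4 = S_0·∏_{j≠4}(α_4 − α_j) = 5·7 = 35 ≡ 9 (mod 13).
Step 5: correct position 4: c_4 = r_4 − e = 3 − 9 ≡ 7 (mod 13). Hence c = [4, 11, 6, 7, 9].
  Check: interpolating c through the α_i gives m(x) = 1 + 7·x (degree < 2) with m(α_i) = c_i for every i, so c is indeed a codeword.


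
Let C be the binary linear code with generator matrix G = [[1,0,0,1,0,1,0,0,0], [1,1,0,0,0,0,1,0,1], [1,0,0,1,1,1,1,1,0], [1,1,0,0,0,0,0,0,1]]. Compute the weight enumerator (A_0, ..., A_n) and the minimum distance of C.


Weight distribution: A_0 = 1, A_1 = 1, A_2 = 1, A_3 = 3, A_4 = 3, A_5 = 3, A_6 = 3, A_7 = 1. Minimum distance d = 1.

Enumerate all 2^4 = 16 messages m ∈ F_2^4.
For each, compute codeword c = mG in F_2^9, then tally its weight.
  m = 0000 → c = 000000000, weight = 0.
  m = 1000 → c = 100101000, weight = 3.
  m = 0100 → c = 110000101, weight = 4.
  m = 1100 → c = 010101101, weight = 5.
  m = 0010 → c = 100111110, weight = 6.
  m = 1010 → c = 000010110, weight = 3.
  m = 0110 → c = 010111011, weight = 6.
  m = 1110 → c = 110010011, weight = 5.
  m = 0001 → c = 110000001, weight = 3.
  m = 1001 → c = 010101001, weight = 4.
  m = 0101 → c = 000000100, weight = 1.
  m = 1101 → c = 100101100, weight = 4.
  m = 0011 → c = 010111111, weight = 7.
  m = 1011 → c = 110010111, weight = 6.
  m = 0111 → c = 100111010, weight = 5.
  m = 1111 → c = 000010010, weight = 2.
Tally weights:
  weight 0: 1 codewords.
  weight 1: 1 codewords.
  weight 2: 1 codewords.
  weight 3: 3 codewords.
  weight 4: 3 codewords.
  weight 5: 3 codewords.
  weight 6: 3 codewords.
  weight 7: 1 codewords.
Minimum distance d = smallest w > 0 with A_w > 0 = 1.
Sanity: Σ A_w = 16 = 2^4 = 16 ✓.


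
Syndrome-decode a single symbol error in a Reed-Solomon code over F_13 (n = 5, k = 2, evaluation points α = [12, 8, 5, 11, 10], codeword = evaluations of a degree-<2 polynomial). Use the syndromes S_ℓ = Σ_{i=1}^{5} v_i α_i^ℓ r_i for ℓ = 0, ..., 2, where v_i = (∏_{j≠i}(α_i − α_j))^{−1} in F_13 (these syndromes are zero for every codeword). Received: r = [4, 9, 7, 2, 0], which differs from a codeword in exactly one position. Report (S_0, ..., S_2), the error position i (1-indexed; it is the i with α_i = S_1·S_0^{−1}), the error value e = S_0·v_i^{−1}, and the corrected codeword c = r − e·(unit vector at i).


S = (5, 12, 8), error at position 3, error magnitude e = 4, c = [4, 9, 3, 2, 0].

Step 1: column multipliers v_i = (∏_{j≠i}(α_i − α_j))^{−1} mod 13.
  i = 1 (α = 12): (12−8)(12−5)(12−11)(12−10) = 4·7·1·2 = 56 ≡ 4, so v_1 = 4^{−1} = 10 (mod 13).
  i = 2 (α = 8): (8−12)(8−5)(8−11)(8−10) = (−4)·3·(−3)·(−2) = −72 ≡ 6, so v_2 = 6^{−1} = 11 (mod 13).
  i = 3 (α = 5): (5−12)(5−8)(5−11)(5−10) = (−7)·(−3)·(−6)·(−5) = 630 ≡ 6, so v_3 = 6^{−1} = 11 (mod 13).
  i = 4 (α = 11): (11−12)(11−8)(11−5)(11−10) = (−1)·3·6·1 = −18 ≡ 8, so v_4 = 8^{−1} = 5 (mod 13).
  i = 5 (α = 10): (10−12)(10−8)(10−5)(10−11) = (−2)·2·5·(−1) = 20 ≡ 7, so v_5 = 7^{−1} = 2 (mod 13).
  v = [10, 11, 11, 5, 2].
Step 2: syndromes of r = [4, 9, 7, 2, 0] (all sums mod 13).
  S_0 = Σ v_i r_i = 10·4 + 11·9 + 11·7 + 5·2 + 2·0 = 226 ≡ 5.
  S_1 = Σ v_i α_i r_i = 10·12·4 + 11·8·9 + 11·5·7 + 5·11·2 + 2·10·0 = 1767 ≡ 12.
  α_i^2 mod 13 = [1, 12, 12, 4, 9].
  S_2 = Σ v_i α_i^2 r_i = 10·1·4 + 11·12·9 + 11·12·7 + 5·4·2 + 2·9·0 = 2192 ≡ 8.
  S = (5, 12, 8) ≠ 0, so r is not a codeword (an error is present).
Step 3: locate the error. For a single error e at position i, S_ℓ = v_i·e·α_i^ℓ, so α_err = S_1/S_0.
  S_0^{−1} = 5^{−1} = 8 (mod 13), so α_err = 12·8 = 96 ≡ 5 = α_3. Error position i = 3.
  Consistency check: S_2/S_1 = 8·12 = 96 ≡ 5 = α_err ✓ (single-error assumption holds).
Step 4: error magnitude e = S_0/v_3 = S_0·∏_{j≠3}(α_3 − α_j) = 5·6 = 30 ≡ 4 (mod 13).
Step 5: correct position 3: c_3 = r_3 − e = 7 − 4 ≡ 3 (mod 13). Hence c = [4, 9, 3, 2, 0].
  Check: interpolating c through the α_i gives m(x) = 6 + 2·x (degree < 2) with m(α_i) = c_i for every i, so c is indeed a codeword.


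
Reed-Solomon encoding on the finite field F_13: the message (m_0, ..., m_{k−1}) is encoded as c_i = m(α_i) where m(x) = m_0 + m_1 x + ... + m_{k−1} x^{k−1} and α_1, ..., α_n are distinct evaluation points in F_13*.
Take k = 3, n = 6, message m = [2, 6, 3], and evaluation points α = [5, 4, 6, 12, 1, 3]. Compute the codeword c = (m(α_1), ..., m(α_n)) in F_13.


c = [3, 9, 3, 12, 11, 8]

Message polynomial: m(x) = 2 + 6·x + 3·x^2 (mod 13).
For each evaluation point α_i, compute m(α_i) mod 13:
  α_1 = 5: Horner steps 3 → 8 → 3, so m(5) = 3.
  α_2 = 4: Horner steps 3 → 5 → 9, so m(4) = 9.
  α_3 = 6: Horner steps 3 → 11 → 3, so m(6) = 3.
  α_4 = 12: Horner steps 3 → 3 → 12, so m(12) = 12.
  α_5 = 1: Horner steps 3 → 9 → 11, so m(1) = 11.
  α_6 = 3: Horner steps 3 → 2 → 8, so m(3) = 8.
Codeword c = [3, 9, 3, 12, 11, 8] ∈ F_13^6.


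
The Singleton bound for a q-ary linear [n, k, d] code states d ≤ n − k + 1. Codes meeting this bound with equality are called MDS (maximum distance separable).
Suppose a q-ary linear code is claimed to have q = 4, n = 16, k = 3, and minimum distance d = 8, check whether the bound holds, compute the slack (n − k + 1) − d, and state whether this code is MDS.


Singleton RHS = n − k + 1 = 14, slack = 6, bound satisfied, not MDS.

Singleton bound: d ≤ n − k + 1.
Here n = 16, k = 3, so n − k + 1 = 14.
Given d = 8, check d ≤ 14: YES.
Slack = (n − k + 1) − d = 6.
The code is NOT MDS (slack = 6 > 0).
Description: the claimed parameters are [16, 3, 8]_4; such a code would be non-MDS.


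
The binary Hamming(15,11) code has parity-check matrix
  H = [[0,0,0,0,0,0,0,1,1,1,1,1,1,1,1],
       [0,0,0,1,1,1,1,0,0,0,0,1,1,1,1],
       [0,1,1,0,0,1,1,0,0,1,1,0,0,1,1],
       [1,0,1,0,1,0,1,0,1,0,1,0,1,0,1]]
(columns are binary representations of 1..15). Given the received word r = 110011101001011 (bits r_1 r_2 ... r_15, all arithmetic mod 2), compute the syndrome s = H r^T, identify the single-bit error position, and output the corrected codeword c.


s = (0, 0, 1, 1)^T, error position = 3, corrected codeword c = 111011101001011

Compute s = H r^T mod 2 one row at a time:
  s_1 = 0 + 1 + 0 + 0 + 1 + 0 + 1 + 1 = 4 ≡ 0 (mod 2).
  s_2 = 0 + 1 + 1 + 1 + 1 + 0 + 1 + 1 = 6 ≡ 0 (mod 2).
  s_3 = 1 + 0 + 1 + 1 + 0 + 0 + 1 + 1 = 5 ≡ 1 (mod 2).
  s_4 = 1 + 0 + 1 + 1 + 1 + 0 + 0 + 1 = 5 ≡ 1 (mod 2).
s = (0, 0, 1, 1)^T — this equals column 3 of H (binary 0011), so error is at position 3.
Correct: flip bit 3 of r = 110011101001011 to get c = 111011101001011.


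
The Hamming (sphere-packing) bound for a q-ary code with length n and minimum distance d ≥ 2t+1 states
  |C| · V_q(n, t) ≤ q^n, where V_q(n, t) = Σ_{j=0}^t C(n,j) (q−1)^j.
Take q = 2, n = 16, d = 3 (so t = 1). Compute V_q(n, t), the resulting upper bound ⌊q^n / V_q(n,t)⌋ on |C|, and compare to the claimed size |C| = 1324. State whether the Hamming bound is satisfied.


V_q(n, t) = 17, q^n = 65536, Hamming bound = 3855, |C| = 1324 ≤ bound (satisfied).

Step 1: Compute V_q(n, t) = Σ_{j=0}^1 C(n, j) (q−1)^j.
  j = 0: C(16,0)·(1)^0 = 1·1 = 1.
  j = 1: C(16,1)·(1)^1 = 16·1 = 16.
  V_q(n, t) = 1 + 16 = 17.
Step 2: q^n = 2^16 = 65536.
Step 3: Hamming bound ⌊q^n / V_q(n,t)⌋ = ⌊65536/17⌋ = 3855.
Step 4: Compare |C| = 1324 to 3855: satisfied.
The claimed |C| lies below the Hamming bound.


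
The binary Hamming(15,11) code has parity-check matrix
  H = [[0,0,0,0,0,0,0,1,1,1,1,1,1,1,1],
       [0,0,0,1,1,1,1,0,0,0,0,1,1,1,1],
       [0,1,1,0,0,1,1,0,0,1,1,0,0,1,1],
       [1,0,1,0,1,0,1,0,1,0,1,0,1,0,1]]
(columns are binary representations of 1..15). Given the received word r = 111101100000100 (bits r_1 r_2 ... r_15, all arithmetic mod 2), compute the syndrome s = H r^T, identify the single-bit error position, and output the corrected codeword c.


s = (1, 0, 0, 0)^T, error position = 8, corrected codeword c = 111101110000100

Compute s = H r^T mod 2 one row at a time:
  s_1 = 0 + 0 + 0 + 0 + 0 + 1 + 0 + 0 = 1 ≡ 1 (mod 2).
  s_2 = 1 + 0 + 1 + 1 + 0 + 1 + 0 + 0 = 4 ≡ 0 (mod 2).
  s_3 = 1 + 1 + 1 + 1 + 0 + 0 + 0 + 0 = 4 ≡ 0 (mod 2).
  s_4 = 1 + 1 + 0 + 1 + 0 + 0 + 1 + 0 = 4 ≡ 0 (mod 2).
s = (1, 0, 0, 0)^T — this equals column 8 of H (binary 1000), so error is at position 8.
Correct: flip bit 8 of r = 111101100000100 to get c = 111101110000100.


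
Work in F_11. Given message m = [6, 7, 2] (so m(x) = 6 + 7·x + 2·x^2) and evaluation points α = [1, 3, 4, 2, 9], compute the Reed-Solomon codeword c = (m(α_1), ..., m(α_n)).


c = [4, 1, 0, 6, 0]

Message polynomial: m(x) = 6 + 7·x + 2·x^2 (mod 11).
For each evaluation point α_i, compute m(α_i) mod 11:
  α_1 = 1: Horner steps 2 → 9 → 4, so m(1) = 4.
  α_2 = 3: Horner steps 2 → 2 → 1, so m(3) = 1.
  α_3 = 4: Horner steps 2 → 4 → 0, so m(4) = 0.
  α_4 = 2: Horner steps 2 → 0 → 6, so m(2) = 6.
  α_5 = 9: Horner steps 2 → 3 → 0, so m(9) = 0.
Codeword c = [4, 1, 0, 6, 0] ∈ F_11^5.


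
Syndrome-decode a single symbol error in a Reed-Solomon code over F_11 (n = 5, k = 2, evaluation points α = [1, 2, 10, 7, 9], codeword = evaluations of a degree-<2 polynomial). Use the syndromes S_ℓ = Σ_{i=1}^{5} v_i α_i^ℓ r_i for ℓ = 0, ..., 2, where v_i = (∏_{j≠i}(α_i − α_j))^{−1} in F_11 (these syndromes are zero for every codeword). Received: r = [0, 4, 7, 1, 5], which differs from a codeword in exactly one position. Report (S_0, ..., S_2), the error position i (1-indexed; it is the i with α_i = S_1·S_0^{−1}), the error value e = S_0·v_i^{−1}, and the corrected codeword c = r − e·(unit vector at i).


S = (4, 8, 5), error at position 2, error magnitude e = 2, c = [0, 2, 7, 1, 5].

Step 1: column multipliers v_i = (∏_{j≠i}(α_i − α_j))^{−1} mod 11.
  i = 1 (α = 1): (1−2)(1−10)(1−7)(1−9) = (−1)·(−9)·(−6)·(−8) = 432 ≡ 3, so v_1 = 3^{−1} = 4 (mod 11).
  i = 2 (α = 2): (2−1)(2−10)(2−7)(2−9) = 1·(−8)·(−5)·(−7) = −280 ≡ 6, so v_2 = 6^{−1} = 2 (mod 11).
  i = 3 (α = 10): (10−1)(10−2)(10−7)(10−9) = 9·8·3·1 = 216 ≡ 7, so v_3 = 7^{−1} = 8 (mod 11).
  i = 4 (α = 7): (7−1)(7−2)(7−10)(7−9) = 6·5·(−3)·(−2) = 180 ≡ 4, so v_4 = 4^{−1} = 3 (mod 11).
  i = 5 (α = 9): (9−1)(9−2)(9−10)(9−7) = 8·7·(−1)·2 = −112 ≡ 9, so v_5 = 9^{−1} = 5 (mod 11).
  v = [4, 2, 8, 3, 5].
Step 2: syndromes of r = [0, 4, 7, 1, 5] (all sums mod 11).
  S_0 = Σ v_i r_i = 4·0 + 2·4 + 8·7 + 3·1 + 5·5 = 92 ≡ 4.
  S_1 = Σ v_i α_i r_i = 4·1·0 + 2·2·4 + 8·10·7 + 3·7·1 + 5·9·5 = 822 ≡ 8.
  α_i^2 mod 11 = [1, 4, 1, 5, 4].
  S_2 = Σ v_i α_i^2 r_i = 4·1·0 + 2·4·4 + 8·1·7 + 3·5·1 + 5·4·5 = 203 ≡ 5.
  S = (4, 8, 5) ≠ 0, so r is not a codeword (an error is present).
Step 3: locate the error. For a single error e at position i, S_ℓ = v_i·e·α_i^ℓ, so α_err = S_1/S_0.
  S_0^{−1} = 4^{−1} = 3 (mod 11), so α_err = 8·3 = 24 ≡ 2 = α_2. Error position i = 2.
  Consistency check: S_2/S_1 = 5·7 = 35 ≡ 2 = α_err ✓ (single-error assumption holds).
Step 4: error magnitude e = S_0/v_2 = S_0·∏_{j≠2}(α_2 − α_j) = 4·6 = 24 ≡ 2 (mod 11).
Step 5: correct position 2: c_2 = r_2 − e = 4 − 2 ≡ 2 (mod 11). Hence c = [0, 2, 7, 1, 5].
  Check: interpolating c through the α_i gives m(x) = 9 + 2·x (degree < 2) with m(α_i) = c_i for every i, so c is indeed a codeword.


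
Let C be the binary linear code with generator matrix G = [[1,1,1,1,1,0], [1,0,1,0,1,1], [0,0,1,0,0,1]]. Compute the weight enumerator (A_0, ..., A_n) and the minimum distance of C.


Weight distribution: A_0 = 1, A_2 = 2, A_3 = 2, A_4 = 1, A_5 = 2. Minimum distance d = 2.

Enumerate all 2^3 = 8 messages m ∈ F_2^3.
For each, compute codeword c = mG in F_2^6, then tally its weight.
  m = 000 → c = 000000, weight = 0.
  m = 100 → c = 111110, weight = 5.
  m = 010 → c = 101011, weight = 4.
  m = 110 → c = 010101, weight = 3.
  m = 001 → c = 001001, weight = 2.
  m = 101 → c = 110111, weight = 5.
  m = 011 → c = 100010, weight = 2.
  m = 111 → c = 011100, weight = 3.
Tally weights:
  weight 0: 1 codewords.
  weight 2: 2 codewords.
  weight 3: 2 codewords.
  weight 4: 1 codewords.
  weight 5: 2 codewords.
Minimum distance d = smallest w > 0 with A_w > 0 = 2.
Sanity: Σ A_w = 8 = 2^3 = 8 ✓.


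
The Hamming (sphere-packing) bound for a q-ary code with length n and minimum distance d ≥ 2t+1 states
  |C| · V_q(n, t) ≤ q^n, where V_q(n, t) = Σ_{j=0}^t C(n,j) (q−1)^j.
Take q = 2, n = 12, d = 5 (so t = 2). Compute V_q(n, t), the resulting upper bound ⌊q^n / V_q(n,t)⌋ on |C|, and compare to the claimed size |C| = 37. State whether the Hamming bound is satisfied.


V_q(n, t) = 79, q^n = 4096, Hamming bound = 51, |C| = 37 ≤ bound (satisfied).

Step 1: Compute V_q(n, t) = Σ_{j=0}^2 C(n, j) (q−1)^j.
  j = 0: C(12,0)·(1)^0 = 1·1 = 1.
  j = 1: C(12,1)·(1)^1 = 12·1 = 12.
  j = 2: C(12,2)·(1)^2 = 66·1 = 66.
  V_q(n, t) = 1 + 12 + 66 = 79.
Step 2: q^n = 2^12 = 4096.
Step 3: Hamming bound ⌊q^n / V_q(n,t)⌋ = ⌊4096/79⌋ = 51.
Step 4: Compare |C| = 37 to 51: satisfied.
The claimed |C| lies below the Hamming bound.


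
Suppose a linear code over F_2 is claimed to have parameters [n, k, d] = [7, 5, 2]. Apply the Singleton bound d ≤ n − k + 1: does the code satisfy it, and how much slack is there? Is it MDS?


Singleton RHS = n − k + 1 = 3, slack = 1, bound satisfied, not MDS.

Singleton bound: d ≤ n − k + 1.
Here n = 7, k = 5, so n − k + 1 = 3.
Given d = 2, check d ≤ 3: YES.
Slack = (n − k + 1) − d = 1.
The code is NOT MDS (slack = 1 > 0).
Description: the claimed parameters are [7, 5, 2]_2; such a code would be non-MDS.


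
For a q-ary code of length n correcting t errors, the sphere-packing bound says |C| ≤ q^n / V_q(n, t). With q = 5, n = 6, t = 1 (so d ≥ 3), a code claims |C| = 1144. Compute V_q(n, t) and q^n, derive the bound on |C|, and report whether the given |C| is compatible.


V_q(n, t) = 25, q^n = 15625, Hamming bound = 625, |C| = 1144 > bound (violated).

Step 1: Compute V_q(n, t) = Σ_{j=0}^1 C(n, j) (q−1)^j.
  j = 0: C(6,0)·(4)^0 = 1·1 = 1.
  j = 1: C(6,1)·(4)^1 = 6·4 = 24.
  V_q(n, t) = 1 + 24 = 25.
Step 2: q^n = 5^6 = 15625.
Step 3: Hamming bound ⌊q^n / V_q(n,t)⌋ = ⌊15625/25⌋ = 625.
Step 4: Compare |C| = 1144 to 625: violated.
The claimed |C| lies above the Hamming bound, so no 5-ary code of length 6 with d ≥ 3 can have 1144 codewords.


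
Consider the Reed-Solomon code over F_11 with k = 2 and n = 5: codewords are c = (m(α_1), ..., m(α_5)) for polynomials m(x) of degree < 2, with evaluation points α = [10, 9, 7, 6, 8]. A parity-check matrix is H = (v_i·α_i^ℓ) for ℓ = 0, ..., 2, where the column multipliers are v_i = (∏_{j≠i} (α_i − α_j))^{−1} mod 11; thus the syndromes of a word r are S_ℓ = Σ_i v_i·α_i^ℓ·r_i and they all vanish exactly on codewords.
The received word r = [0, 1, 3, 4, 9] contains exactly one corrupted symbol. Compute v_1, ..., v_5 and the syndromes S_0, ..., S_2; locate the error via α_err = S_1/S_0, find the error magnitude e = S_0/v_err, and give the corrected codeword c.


S = (10, 3, 2), error at position 5, error magnitude e = 7, c = [0, 1, 3, 4, 2].

Step 1: column multipliers v_i = (∏_{j≠i}(α_i − α_j))^{−1} mod 11.
  i = 1 (α = 10): (10−9)(10−7)(10−6)(10−8) = 1·3·4·2 = 24 ≡ 2, so v_1 = 2^{−1} = 6 (mod 11).
  i = 2 (α = 9): (9−10)(9−7)(9−6)(9−8) = (−1)·2·3·1 = −6 ≡ 5, so v_2 = 5^{−1} = 9 (mod 11).
  i = 3 (α = 7): (7−10)(7−9)(7−6)(7−8) = (−3)·(−2)·1·(−1) = −6 ≡ 5, so v_3 = 5^{−1} = 9 (mod 11).
  i = 4 (α = 6): (6−10)(6−9)(6−7)(6−8) = (−4)·(−3)·(−1)·(−2) = 24 ≡ 2, so v_4 = 2^{−1} = 6 (mod 11).
  i = 5 (α = 8): (8−10)(8−9)(8−7)(8−6) = (−2)·(−1)·1·2 = 4 ≡ 4, so v_5 = 4^{−1} = 3 (mod 11).
  v = [6, 9, 9, 6, 3].
Step 2: syndromes of r = [0, 1, 3, 4, 9] (all sums mod 11).
  S_0 = Σ v_i r_i = 6·0 + 9·1 + 9·3 + 6·4 + 3·9 = 87 ≡ 10.
  S_1 = Σ v_i α_i r_i = 6·10·0 + 9·9·1 + 9·7·3 + 6·6·4 + 3·8·9 = 630 ≡ 3.
  α_i^2 mod 11 = [1, 4, 5, 3, 9].
  S_2 = Σ v_i α_i^2 r_i = 6·1·0 + 9·4·1 + 9·5·3 + 6·3·4 + 3·9·9 = 486 ≡ 2.
  S = (10, 3, 2) ≠ 0, so r is not a codeword (an error is present).
Step 3: locate the error. For a single error e at position i, S_ℓ = v_i·e·α_i^ℓ, so α_err = S_1/S_0.
  S_0^{−1} = 10^{−1} = 10 (mod 11), so α_err = 3·10 = 30 ≡ 8 = α_5. Error position i = 5.
  Consistency check: S_2/S_1 = 2·4 = 8 ≡ 8 = α_err ✓ (single-error assumption holds).
Step 4: error magnitude e = S_0/v_5 = S_0·∏_{j≠5}(α_5 − α_j) = 10·4 = 40 ≡ 7 (mod 11).
Step 5: correct position 5: c_5 = r_5 − e = 9 − 7 ≡ 2 (mod 11). Hence c = [0, 1, 3, 4, 2].
  Check: interpolating c through the α_i gives m(x) = 10 + 10·x (degree < 2) with m(α_i) = c_i for every i, so c is indeed a codeword.


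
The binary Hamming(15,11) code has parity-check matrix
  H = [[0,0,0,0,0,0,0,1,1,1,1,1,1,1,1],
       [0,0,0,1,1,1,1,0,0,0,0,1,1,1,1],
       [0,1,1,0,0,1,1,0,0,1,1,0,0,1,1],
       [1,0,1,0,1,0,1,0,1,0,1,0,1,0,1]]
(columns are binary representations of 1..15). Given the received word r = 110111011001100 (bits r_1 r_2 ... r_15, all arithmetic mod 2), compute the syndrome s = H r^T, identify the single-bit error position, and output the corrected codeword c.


s = (0, 1, 0, 0)^T, error position = 4, corrected codeword c = 110011011001100

Compute s = H r^T mod 2 one row at a time:
  s_1 = 1 + 1 + 0 + 0 + 1 + 1 + 0 + 0 = 4 ≡ 0 (mod 2).
  s_2 = 1 + 1 + 1 + 0 + 1 + 1 + 0 + 0 = 5 ≡ 1 (mod 2).
  s_3 = 1 + 0 + 1 + 0 + 0 + 0 + 0 + 0 = 2 ≡ 0 (mod 2).
  s_4 = 1 + 0 + 1 + 0 + 1 + 0 + 1 + 0 = 4 ≡ 0 (mod 2).
s = (0, 1, 0, 0)^T — this equals column 4 of H (binary 0100), so error is at position 4.
Correct: flip bit 4 of r = 110111011001100 to get c = 110011011001100.


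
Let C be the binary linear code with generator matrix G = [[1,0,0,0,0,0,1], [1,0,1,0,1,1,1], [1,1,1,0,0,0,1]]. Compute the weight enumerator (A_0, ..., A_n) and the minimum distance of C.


Weight distribution: A_0 = 1, A_2 = 2, A_3 = 2, A_4 = 1, A_5 = 2. Minimum distance d = 2.

Enumerate all 2^3 = 8 messages m ∈ F_2^3.
For each, compute codeword c = mG in F_2^7, then tally its weight.
  m = 000 → c = 0000000, weight = 0.
  m = 100 → c = 1000001, weight = 2.
  m = 010 → c = 1010111, weight = 5.
  m = 110 → c = 0010110, weight = 3.
  m = 001 → c = 1110001, weight = 4.
  m = 101 → c = 0110000, weight = 2.
  m = 011 → c = 0100110, weight = 3.
  m = 111 → c = 1100111, weight = 5.
Tally weights:
  weight 0: 1 codewords.
  weight 2: 2 codewords.
  weight 3: 2 codewords.
  weight 4: 1 codewords.
  weight 5: 2 codewords.
Minimum distance d = smallest w > 0 with A_w > 0 = 2.
Sanity: Σ A_w = 8 = 2^3 = 8 ✓.


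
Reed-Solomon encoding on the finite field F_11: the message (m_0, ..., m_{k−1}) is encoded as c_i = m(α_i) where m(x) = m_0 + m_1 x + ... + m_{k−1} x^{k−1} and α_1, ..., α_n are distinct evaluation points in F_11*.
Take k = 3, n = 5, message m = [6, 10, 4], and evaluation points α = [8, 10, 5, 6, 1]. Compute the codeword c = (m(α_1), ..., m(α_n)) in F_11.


c = [1, 0, 2, 1, 9]

Message polynomial: m(x) = 6 + 10·x + 4·x^2 (mod 11).
For each evaluation point α_i, compute m(α_i) mod 11:
  α_1 = 8: Horner steps 4 → 9 → 1, so m(8) = 1.
  α_2 = 10: Horner steps 4 → 6 → 0, so m(10) = 0.
  α_3 = 5: Horner steps 4 → 8 → 2, so m(5) = 2.
  α_4 = 6: Horner steps 4 → 1 → 1, so m(6) = 1.
  α_5 = 1: Horner steps 4 → 3 → 9, so m(1) = 9.
Codeword c = [1, 0, 2, 1, 9] ∈ F_11^5.


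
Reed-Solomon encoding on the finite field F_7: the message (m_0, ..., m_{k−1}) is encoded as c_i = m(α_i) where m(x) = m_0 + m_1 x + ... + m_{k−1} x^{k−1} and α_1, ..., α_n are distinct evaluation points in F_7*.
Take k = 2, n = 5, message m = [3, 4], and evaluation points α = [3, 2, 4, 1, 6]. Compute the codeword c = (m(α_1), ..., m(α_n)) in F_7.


c = [1, 4, 5, 0, 6]

Message polynomial: m(x) = 3 + 4·x (mod 7).
For each evaluation point α_i, compute m(α_i) mod 7:
  α_1 = 3: Horner steps 4 → 1, so m(3) = 1.
  α_2 = 2: Horner steps 4 → 4, so m(2) = 4.
  α_3 = 4: Horner steps 4 → 5, so m(4) = 5.
  α_4 = 1: Horner steps 4 → 0, so m(1) = 0.
  α_5 = 6: Horner steps 4 → 6, so m(6) = 6.
Codeword c = [1, 4, 5, 0, 6] ∈ F_7^5.


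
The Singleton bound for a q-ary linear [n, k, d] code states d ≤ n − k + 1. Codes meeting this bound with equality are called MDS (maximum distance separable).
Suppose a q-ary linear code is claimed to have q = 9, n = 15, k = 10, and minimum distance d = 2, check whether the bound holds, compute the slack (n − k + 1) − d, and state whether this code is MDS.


Singleton RHS = n − k + 1 = 6, slack = 4, bound satisfied, not MDS.

Singleton bound: d ≤ n − k + 1.
Here n = 15, k = 10, so n − k + 1 = 6.
Given d = 2, check d ≤ 6: YES.
Slack = (n − k + 1) − d = 4.
The code is NOT MDS (slack = 4 > 0).
Description: the claimed parameters are [15, 10, 2]_9; such a code would be non-MDS.


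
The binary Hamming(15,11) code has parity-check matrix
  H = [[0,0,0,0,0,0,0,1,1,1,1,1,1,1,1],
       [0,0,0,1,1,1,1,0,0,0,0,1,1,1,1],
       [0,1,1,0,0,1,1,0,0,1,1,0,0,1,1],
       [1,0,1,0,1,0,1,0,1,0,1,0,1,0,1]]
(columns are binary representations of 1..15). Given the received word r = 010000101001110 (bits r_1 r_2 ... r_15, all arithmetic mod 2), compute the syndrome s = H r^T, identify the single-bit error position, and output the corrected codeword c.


s = (0, 0, 1, 1)^T, error position = 3, corrected codeword c = 011000101001110

Compute s = H r^T mod 2 one row at a time:
  s_1 = 0 + 1 + 0 + 0 + 1 + 1 + 1 + 0 = 4 ≡ 0 (mod 2).
  s_2 = 0 + 0 + 0 + 1 + 1 + 1 + 1 + 0 = 4 ≡ 0 (mod 2).
  s_3 = 1 + 0 + 0 + 1 + 0 + 0 + 1 + 0 = 3 ≡ 1 (mod 2).
  s_4 = 0 + 0 + 0 + 1 + 1 + 0 + 1 + 0 = 3 ≡ 1 (mod 2).
s = (0, 0, 1, 1)^T — this equals column 3 of H (binary 0011), so error is at position 3.
Correct: flip bit 3 of r = 010000101001110 to get c = 011000101001110.


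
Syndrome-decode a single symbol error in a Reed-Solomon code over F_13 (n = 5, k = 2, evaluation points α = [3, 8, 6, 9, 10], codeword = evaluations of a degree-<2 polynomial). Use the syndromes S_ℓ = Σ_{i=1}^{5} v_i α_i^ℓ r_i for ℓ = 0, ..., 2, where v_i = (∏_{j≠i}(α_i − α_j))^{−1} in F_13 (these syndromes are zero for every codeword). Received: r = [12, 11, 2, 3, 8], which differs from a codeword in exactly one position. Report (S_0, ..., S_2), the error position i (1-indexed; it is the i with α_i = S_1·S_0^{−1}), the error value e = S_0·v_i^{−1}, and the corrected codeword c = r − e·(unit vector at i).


S = (11, 1, 6), error at position 3, error magnitude e = 1, c = [12, 11, 1, 3, 8].

Step 1: column multipliers v_i = (∏_{j≠i}(α_i − α_j))^{−1} mod 13.
  i = 1 (α = 3): (3−8)(3−6)(3−9)(3−10) = (−5)·(−3)·(−6)·(−7) = 630 ≡ 6, so v_1 = 6^{−1} = 11 (mod 13).
  i = 2 (α = 8): (8−3)(8−6)(8−9)(8−10) = 5·2·(−1)·(−2) = 20 ≡ 7, so v_2 = 7^{−1} = 2 (mod 13).
  i = 3 (α = 6): (6−3)(6−8)(6−9)(6−10) = 3·(−2)·(−3)·(−4) = −72 ≡ 6, so v_3 = 6^{−1} = 11 (mod 13).
  i = 4 (α = 9): (9−3)(9−8)(9−6)(9−10) = 6·1·3·(−1) = −18 ≡ 8, so v_4 = 8^{−1} = 5 (mod 13).
  i = 5 (α = 10): (10−3)(10−8)(10−6)(10−9) = 7·2·4·1 = 56 ≡ 4, so v_5 = 4^{−1} = 10 (mod 13).
  v = [11, 2, 11, 5, 10].
Step 2: syndromes of r = [12, 11, 2, 3, 8] (all sums mod 13).
  S_0 = Σ v_i r_i = 11·12 + 2·11 + 11·2 + 5·3 + 10·8 = 271 ≡ 11.
  S_1 = Σ v_i α_i r_i = 11·3·12 + 2·8·11 + 11·6·2 + 5·9·3 + 10·10·8 = 1639 ≡ 1.
  α_i^2 mod 13 = [9, 12, 10, 3, 9].
  S_2 = Σ v_i α_i^2 r_i = 11·9·12 + 2·12·11 + 11·10·2 + 5·3·3 + 10·9·8 = 2437 ≡ 6.
  S = (11, 1, 6) ≠ 0, so r is not a codeword (an error is present).
Step 3: locate the error. For a single error e at position i, S_ℓ = v_i·e·α_i^ℓ, so α_err = S_1/S_0.
  S_0^{−1} = 11^{−1} = 6 (mod 13), so α_err = 1·6 = 6 ≡ 6 = α_3. Error position i = 3.
  Consistency check: S_2/S_1 = 6·1 = 6 ≡ 6 = α_err ✓ (single-error assumption holds).
Step 4: error magnitude e = S_0/v_3 = S_0·∏_{j≠3}(α_3 − α_j) = 11·6 = 66 ≡ 1 (mod 13).
Step 5: correct position 3: c_3 = r_3 − e = 2 − 1 ≡ 1 (mod 13). Hence c = [12, 11, 1, 3, 8].
  Check: interpolating c through the α_i gives m(x) = 10 + 5·x (degree < 2) with m(α_i) = c_i for every i, so c is indeed a codeword.


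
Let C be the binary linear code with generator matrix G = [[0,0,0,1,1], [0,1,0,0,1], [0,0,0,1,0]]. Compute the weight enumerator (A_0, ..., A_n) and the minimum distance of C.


Weight distribution: A_0 = 1, A_1 = 3, A_2 = 3, A_3 = 1. Minimum distance d = 1.

Enumerate all 2^3 = 8 messages m ∈ F_2^3.
For each, compute codeword c = mG in F_2^5, then tally its weight.
  m = 000 → c = 00000, weight = 0.
  m = 100 → c = 00011, weight = 2.
  m = 010 → c = 01001, weight = 2.
  m = 110 → c = 01010, weight = 2.
  m = 001 → c = 00010, weight = 1.
  m = 101 → c = 00001, weight = 1.
  m = 011 → c = 01011, weight = 3.
  m = 111 → c = 01000, weight = 1.
Tally weights:
  weight 0: 1 codewords.
  weight 1: 3 codewords.
  weight 2: 3 codewords.
  weight 3: 1 codewords.
Minimum distance d = smallest w > 0 with A_w > 0 = 1.
Sanity: Σ A_w = 8 = 2^3 = 8 ✓.


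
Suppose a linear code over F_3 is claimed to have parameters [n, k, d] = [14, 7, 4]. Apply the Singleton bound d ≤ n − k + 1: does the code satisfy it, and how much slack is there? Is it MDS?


Singleton RHS = n − k + 1 = 8, slack = 4, bound satisfied, not MDS.

Singleton bound: d ≤ n − k + 1.
Here n = 14, k = 7, so n − k + 1 = 8.
Given d = 4, check d ≤ 8: YES.
Slack = (n − k + 1) − d = 4.
The code is NOT MDS (slack = 4 > 0).
Description: the claimed parameters are [14, 7, 4]_3; such a code would be non-MDS.


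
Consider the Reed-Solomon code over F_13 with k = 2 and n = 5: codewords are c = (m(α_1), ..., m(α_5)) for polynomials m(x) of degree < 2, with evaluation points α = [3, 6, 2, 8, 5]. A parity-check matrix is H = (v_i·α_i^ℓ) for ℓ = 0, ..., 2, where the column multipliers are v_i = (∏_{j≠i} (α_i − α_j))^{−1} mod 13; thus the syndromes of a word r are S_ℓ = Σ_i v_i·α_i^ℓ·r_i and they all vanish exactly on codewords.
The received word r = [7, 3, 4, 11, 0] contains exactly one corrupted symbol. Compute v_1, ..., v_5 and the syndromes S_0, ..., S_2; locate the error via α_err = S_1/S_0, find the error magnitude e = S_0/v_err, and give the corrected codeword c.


S = (12, 5, 1), error at position 4, error magnitude e = 2, c = [7, 3, 4, 9, 0].

Step 1: column multipliers v_i = (∏_{j≠i}(α_i − α_j))^{−1} mod 13.
  i = 1 (α = 3): (3−6)(3−2)(3−8)(3−5) = (−3)·1·(−5)·(−2) = −30 ≡ 9, so v_1 = 9^{−1} = 3 (mod 13).
  i = 2 (α = 6): (6−3)(6−2)(6−8)(6−5) = 3·4·(−2)·1 = −24 ≡ 2, so v_2 = 2^{−1} = 7 (mod 13).
  i = 3 (α = 2): (2−3)(2−6)(2−8)(2−5) = (−1)·(−4)·(−6)·(−3) = 72 ≡ 7, so v_3 = 7^{−1} = 2 (mod 13).
  i = 4 (α = 8): (8−3)(8−6)(8−2)(8−5) = 5·2·6·3 = 180 ≡ 11, so v_4 = 11^{−1} = 6 (mod 13).
  i = 5 (α = 5): (5−3)(5−6)(5−2)(5−8) = 2·(−1)·3·(−3) = 18 ≡ 5, so v_5 = 5^{−1} = 8 (mod 13).
  v = [3, 7, 2, 6, 8].
Step 2: syndromes of r = [7, 3, 4, 11, 0] (all sums mod 13).
  S_0 = Σ v_i r_i = 3·7 + 7·3 + 2·4 + 6·11 + 8·0 = 116 ≡ 12.
  S_1 = Σ v_i α_i r_i = 3·3·7 + 7·6·3 + 2·2·4 + 6·8·11 + 8·5·0 = 733 ≡ 5.
  α_i^2 mod 13 = [9, 10, 4, 12, 12].
  S_2 = Σ v_i α_i^2 r_i = 3·9·7 + 7·10·3 + 2·4·4 + 6·12·11 + 8·12·0 = 1223 ≡ 1.
  S = (12, 5, 1) ≠ 0, so r is not a codeword (an error is present).
Step 3: locate the error. For a single error e at position i, S_ℓ = v_i·e·α_i^ℓ, so α_err = S_1/S_0.
  S_0^{−1} = 12^{−1} = 12 (mod 13), so α_err = 5·12 = 60 ≡ 8 = α_4. Error position i = 4.
  Consistency check: S_2/S_1 = 1·8 = 8 ≡ 8 = α_err ✓ (single-error assumption holds).
Step 4: error magnitude e = S_0/v_4 = S_0·∏_{j≠4}(α_4 − α_j) = 12·11 = 132 ≡ 2 (mod 13).
Step 5: correct position 4: c_4 = r_4 − e = 11 − 2 ≡ 9 (mod 13). Hence c = [7, 3, 4, 9, 0].
  Check: interpolating c through the α_i gives m(x) = 11 + 3·x (degree < 2) with m(α_i) = c_i for every i, so c is indeed a codeword.


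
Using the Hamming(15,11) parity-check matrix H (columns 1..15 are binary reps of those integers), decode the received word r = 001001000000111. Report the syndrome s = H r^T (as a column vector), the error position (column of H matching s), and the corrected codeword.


s = (1, 0, 0, 1)^T, error position = 9, corrected codeword c = 001001001000111

Compute s = H r^T mod 2 one row at a time:
  s_1 = 0 + 0 + 0 + 0 + 0 + 1 + 1 + 1 = 3 ≡ 1 (mod 2).
  s_2 = 0 + 0 + 1 + 0 + 0 + 1 + 1 + 1 = 4 ≡ 0 (mod 2).
  s_3 = 0 + 1 + 1 + 0 + 0 + 0 + 1 + 1 = 4 ≡ 0 (mod 2).
  s_4 = 0 + 1 + 0 + 0 + 0 + 0 + 1 + 1 = 3 ≡ 1 (mod 2).
s = (1, 0, 0, 1)^T — this equals column 9 of H (binary 1001), so error is at position 9.
Correct: flip bit 9 of r = 001001000000111 to get c = 001001001000111.


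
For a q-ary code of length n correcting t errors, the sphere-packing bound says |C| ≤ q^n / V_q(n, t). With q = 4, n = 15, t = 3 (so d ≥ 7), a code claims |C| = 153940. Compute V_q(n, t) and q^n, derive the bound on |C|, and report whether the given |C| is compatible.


V_q(n, t) = 13276, q^n = 1073741824, Hamming bound = 80878, |C| = 153940 > bound (violated).

Step 1: Compute V_q(n, t) = Σ_{j=0}^3 C(n, j) (q−1)^j.
  j = 0: C(15,0)·(3)^0 = 1·1 = 1.
  j = 1: C(15,1)·(3)^1 = 15·3 = 45.
  j = 2: C(15,2)·(3)^2 = 105·9 = 945.
  j = 3: C(15,3)·(3)^3 = 455·27 = 12285.
  V_q(n, t) = 1 + 45 + 945 + 12285 = 13276.
Step 2: q^n = 4^15 = 1073741824.
Step 3: Hamming bound ⌊q^n / V_q(n,t)⌋ = ⌊1073741824/13276⌋ = 80878.
Step 4: Compare |C| = 153940 to 80878: violated.
The claimed |C| lies above the Hamming bound, so no 4-ary code of length 15 with d ≥ 7 can have 153940 codewords.


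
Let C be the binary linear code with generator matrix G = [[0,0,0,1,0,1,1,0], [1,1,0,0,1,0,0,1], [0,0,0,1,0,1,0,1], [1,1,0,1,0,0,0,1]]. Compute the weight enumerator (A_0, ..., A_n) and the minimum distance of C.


Weight distribution: A_0 = 1, A_2 = 2, A_3 = 5, A_4 = 5, A_5 = 2, A_7 = 1. Minimum distance d = 2.

Enumerate all 2^4 = 16 messages m ∈ F_2^4.
For each, compute codeword c = mG in F_2^8, then tally its weight.
  m = 0000 → c = 00000000, weight = 0.
  m = 1000 → c = 00010110, weight = 3.
  m = 0100 → c = 11001001, weight = 4.
  m = 1100 → c = 11011111, weight = 7.
  m = 0010 → c = 00010101, weight = 3.
  m = 1010 → c = 00000011, weight = 2.
  m = 0110 → c = 11011100, weight = 5.
  m = 1110 → c = 11001010, weight = 4.
  m = 0001 → c = 11010001, weight = 4.
  m = 1001 → c = 11000111, weight = 5.
  m = 0101 → c = 00011000, weight = 2.
  m = 1101 → c = 00001110, weight = 3.
  m = 0011 → c = 11000100, weight = 3.
  m = 1011 → c = 11010010, weight = 4.
  m = 0111 → c = 00001101, weight = 3.
  m = 1111 → c = 00011011, weight = 4.
Tally weights:
  weight 0: 1 codewords.
  weight 2: 2 codewords.
  weight 3: 5 codewords.
  weight 4: 5 codewords.
  weight 5: 2 codewords.
  weight 7: 1 codewords.
Minimum distance d = smallest w > 0 with A_w > 0 = 2.
Sanity: Σ A_w = 16 = 2^4 = 16 ✓.


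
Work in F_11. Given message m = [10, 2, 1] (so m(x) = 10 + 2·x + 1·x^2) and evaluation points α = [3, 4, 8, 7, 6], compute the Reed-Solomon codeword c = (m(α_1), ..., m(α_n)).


c = [3, 1, 2, 7, 3]

Message polynomial: m(x) = 10 + 2·x + 1·x^2 (mod 11).
For each evaluation point α_i, compute m(α_i) mod 11:
  α_1 = 3: Horner steps 1 → 5 → 3, so m(3) = 3.
  α_2 = 4: Horner steps 1 → 6 → 1, so m(4) = 1.
  α_3 = 8: Horner steps 1 → 10 → 2, so m(8) = 2.
  α_4 = 7: Horner steps 1 → 9 → 7, so m(7) = 7.
  α_5 = 6: Horner steps 1 → 8 → 3, so m(6) = 3.
Codeword c = [3, 1, 2, 7, 3] ∈ F_11^5.


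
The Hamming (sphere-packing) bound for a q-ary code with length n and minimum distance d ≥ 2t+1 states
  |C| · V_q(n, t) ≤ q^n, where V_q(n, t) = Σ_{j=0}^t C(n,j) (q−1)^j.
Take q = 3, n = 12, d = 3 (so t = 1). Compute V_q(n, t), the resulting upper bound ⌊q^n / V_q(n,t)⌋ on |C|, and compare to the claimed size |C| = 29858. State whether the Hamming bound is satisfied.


V_q(n, t) = 25, q^n = 531441, Hamming bound = 21257, |C| = 29858 > bound (violated).

Step 1: Compute V_q(n, t) = Σ_{j=0}^1 C(n, j) (q−1)^j.
  j = 0: C(12,0)·(2)^0 = 1·1 = 1.
  j = 1: C(12,1)·(2)^1 = 12·2 = 24.
  V_q(n, t) = 1 + 24 = 25.
Step 2: q^n = 3^12 = 531441.
Step 3: Hamming bound ⌊q^n / V_q(n,t)⌋ = ⌊531441/25⌋ = 21257.
Step 4: Compare |C| = 29858 to 21257: violated.
The claimed |C| lies above the Hamming bound, so no 3-ary code of length 12 with d ≥ 3 can have 29858 codewords.


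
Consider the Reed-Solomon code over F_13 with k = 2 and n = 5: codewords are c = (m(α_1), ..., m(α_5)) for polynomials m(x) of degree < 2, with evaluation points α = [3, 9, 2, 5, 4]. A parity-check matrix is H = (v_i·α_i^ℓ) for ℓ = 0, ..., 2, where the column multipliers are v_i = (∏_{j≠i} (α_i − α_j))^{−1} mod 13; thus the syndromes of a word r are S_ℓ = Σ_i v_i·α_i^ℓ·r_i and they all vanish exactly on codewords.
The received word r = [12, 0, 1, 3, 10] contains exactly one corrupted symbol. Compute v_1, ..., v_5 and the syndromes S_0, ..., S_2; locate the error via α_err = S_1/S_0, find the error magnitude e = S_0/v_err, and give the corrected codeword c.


S = (4, 7, 9), error at position 4, error magnitude e = 8, c = [12, 0, 1, 8, 10].

Step 1: column multipliers v_i = (∏_{j≠i}(α_i − α_j))^{−1} mod 13.
  i = 1 (α = 3): (3−9)(3−2)(3−5)(3−4) = (−6)·1·(−2)·(−1) = −12 ≡ 1, so v_1 = 1^{−1} = 1 (mod 13).
  i = 2 (α = 9): (9−3)(9−2)(9−5)(9−4) = 6·7·4·5 = 840 ≡ 8, so v_2 = 8^{−1} = 5 (mod 13).
  i = 3 (α = 2): (2−3)(2−9)(2−5)(2−4) = (−1)·(−7)·(−3)·(−2) = 42 ≡ 3, so v_3 = 3^{−1} = 9 (mod 13).
  i = 4 (α = 5): (5−3)(5−9)(5−2)(5−4) = 2·(−4)·3·1 = −24 ≡ 2, so v_4 = 2^{−1} = 7 (mod 13).
  i = 5 (α = 4): (4−3)(4−9)(4−2)(4−5) = 1·(−5)·2·(−1) = 10 ≡ 10, so v_5 = 10^{−1} = 4 (mod 13).
  v = [1, 5, 9, 7, 4].
Step 2: syndromes of r = [12, 0, 1, 3, 10] (all sums mod 13).
  S_0 = Σ v_i r_i = 1·12 + 5·0 + 9·1 + 7·3 + 4·10 = 82 ≡ 4.
  S_1 = Σ v_i α_i r_i = 1·3·12 + 5·9·0 + 9·2·1 + 7·5·3 + 4·4·10 = 319 ≡ 7.
  α_i^2 mod 13 = [9, 3, 4, 12, 3].
  S_2 = Σ v_i α_i^2 r_i = 1·9·12 + 5·3·0 + 9·4·1 + 7·12·3 + 4·3·10 = 516 ≡ 9.
  S = (4, 7, 9) ≠ 0, so r is not a codeword (an error is present).
Step 3: locate the error. For a single error e at position i, S_ℓ = v_i·e·α_i^ℓ, so α_err = S_1/S_0.
  S_0^{−1} = 4^{−1} = 10 (mod 13), so α_err = 7·10 = 70 ≡ 5 = α_4. Error position i = 4.
  Consistency check: S_2/S_1 = 9·2 = 18 ≡ 5 = α_err ✓ (single-error assumption holds).
Step 4: error magnitude e = S_0/v_4 = S_0·∏_{j≠4}(α_4 − α_j) = 4·2 = 8 ≡ 8 (mod 13).
Step 5: correct position 4: c_4 = r_4 − e = 3 − 8 ≡ 8 (mod 13). Hence c = [12, 0, 1, 8, 10].
  Check: interpolating c through the α_i gives m(x) = 5 + 11·x (degree < 2) with m(α_i) = c_i for every i, so c is indeed a codeword.
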